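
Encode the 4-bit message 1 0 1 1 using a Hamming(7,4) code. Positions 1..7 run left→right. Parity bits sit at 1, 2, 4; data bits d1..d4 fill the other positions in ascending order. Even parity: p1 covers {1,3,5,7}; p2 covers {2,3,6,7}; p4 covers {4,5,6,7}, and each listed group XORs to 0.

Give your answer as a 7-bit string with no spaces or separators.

Place data at non-parity positions: p1 p2 1 p4 0 1 1
p1 (pos 1,3,5,7): XOR of data positions = 1⊕0⊕1 = 0
p2 (pos 2,3,6,7): XOR of data positions = 1⊕1⊕1 = 1
p4 (pos 4,5,6,7): XOR of data positions = 0⊕1⊕1 = 0
Codeword: 0110011

0110011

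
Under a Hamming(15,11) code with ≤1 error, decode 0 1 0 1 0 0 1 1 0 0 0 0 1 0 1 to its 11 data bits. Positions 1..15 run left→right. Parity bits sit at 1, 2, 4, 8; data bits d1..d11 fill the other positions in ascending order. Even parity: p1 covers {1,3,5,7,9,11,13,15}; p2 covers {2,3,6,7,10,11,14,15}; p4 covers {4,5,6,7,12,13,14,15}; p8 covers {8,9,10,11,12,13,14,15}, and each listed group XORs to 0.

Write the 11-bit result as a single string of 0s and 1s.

s1 (pos 1,3,5,7,9,11,13,15): 0⊕0⊕0⊕1⊕0⊕0⊕1⊕1 = 1
s2 (pos 2,3,6,7,10,11,14,15): 1⊕0⊕0⊕1⊕0⊕0⊕0⊕1 = 1
s4 (pos 4,5,6,7,12,13,14,15): 1⊕0⊕0⊕1⊕0⊕1⊕0⊕1 = 0
s8 (pos 8,9,10,11,12,13,14,15): 1⊕0⊕0⊕0⊕0⊕1⊕0⊕1 = 1
Syndrome s8…s1 = 1011 → error at position 11.
Flip position 11: 010100110000101 → 010100110010101
Read data bits from positions 3,5,6,7,9,10,11,12,13,14,15: 00010010101

00010010101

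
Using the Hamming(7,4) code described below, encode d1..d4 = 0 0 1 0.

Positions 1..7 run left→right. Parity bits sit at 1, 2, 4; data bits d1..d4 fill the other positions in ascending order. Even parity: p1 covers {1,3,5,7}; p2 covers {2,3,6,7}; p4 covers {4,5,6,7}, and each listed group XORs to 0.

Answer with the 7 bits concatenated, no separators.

0101010

Place data at non-parity positions: p1 p2 0 p4 0 1 0
p1 (pos 1,3,5,7): XOR of data positions = 0⊕0⊕0 = 0
p2 (pos 2,3,6,7): XOR of data positions = 0⊕1⊕0 = 1
p4 (pos 4,5,6,7): XOR of data positions = 0⊕1⊕0 = 1
Codeword: 0101010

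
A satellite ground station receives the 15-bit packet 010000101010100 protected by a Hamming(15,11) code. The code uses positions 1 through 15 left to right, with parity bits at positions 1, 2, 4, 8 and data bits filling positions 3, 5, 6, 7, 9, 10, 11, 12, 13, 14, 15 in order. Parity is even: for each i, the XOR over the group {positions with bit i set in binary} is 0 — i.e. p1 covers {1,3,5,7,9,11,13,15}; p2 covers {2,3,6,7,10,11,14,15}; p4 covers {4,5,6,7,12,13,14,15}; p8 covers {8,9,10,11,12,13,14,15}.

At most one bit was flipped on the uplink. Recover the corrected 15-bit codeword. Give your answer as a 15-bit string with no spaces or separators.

010000101110100

s1 (pos 1,3,5,7,9,11,13,15): 0⊕0⊕0⊕1⊕1⊕1⊕1⊕0 = 0
s2 (pos 2,3,6,7,10,11,14,15): 1⊕0⊕0⊕1⊕0⊕1⊕0⊕0 = 1
s4 (pos 4,5,6,7,12,13,14,15): 0⊕0⊕0⊕1⊕0⊕1⊕0⊕0 = 0
s8 (pos 8,9,10,11,12,13,14,15): 0⊕1⊕0⊕1⊕0⊕1⊕0⊕0 = 1
Syndrome s8…s1 = 1010 → error at position 10.
Flip position 10: 010000101010100 → 010000101110100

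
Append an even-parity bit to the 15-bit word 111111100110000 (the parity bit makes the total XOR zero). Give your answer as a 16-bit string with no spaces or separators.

XOR of the 15 data bits: 1⊕1⊕1⊕1⊕1⊕1⊕1⊕0⊕0⊕1⊕1⊕0⊕0⊕0⊕0 = 1
Parity bit = 1 (so all 16 bits XOR to 0).

1111111001100001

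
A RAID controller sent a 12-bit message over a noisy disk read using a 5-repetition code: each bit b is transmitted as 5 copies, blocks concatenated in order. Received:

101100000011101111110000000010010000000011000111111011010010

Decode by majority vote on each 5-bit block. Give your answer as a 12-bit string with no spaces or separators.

Block 1 (10110): 3 ones → 1
Block 2 (00000): 0 ones → 0
Block 3 (11101): 4 ones → 1
Block 4 (11111): 5 ones → 1
Block 5 (00000): 0 ones → 0
Block 6 (00010): 1 one → 0
Block 7 (01000): 1 one → 0
Block 8 (00000): 0 ones → 0
Block 9 (11000): 2 ones → 0
Block 10 (11111): 5 ones → 1
Block 11 (10110): 3 ones → 1
Block 12 (10010): 2 ones → 0

101100000110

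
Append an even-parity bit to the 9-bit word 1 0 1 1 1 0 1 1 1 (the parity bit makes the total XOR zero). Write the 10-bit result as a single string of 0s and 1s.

1011101111

XOR of the 9 data bits: 1⊕0⊕1⊕1⊕1⊕0⊕1⊕1⊕1 = 1
Parity bit = 1 (so all 10 bits XOR to 0).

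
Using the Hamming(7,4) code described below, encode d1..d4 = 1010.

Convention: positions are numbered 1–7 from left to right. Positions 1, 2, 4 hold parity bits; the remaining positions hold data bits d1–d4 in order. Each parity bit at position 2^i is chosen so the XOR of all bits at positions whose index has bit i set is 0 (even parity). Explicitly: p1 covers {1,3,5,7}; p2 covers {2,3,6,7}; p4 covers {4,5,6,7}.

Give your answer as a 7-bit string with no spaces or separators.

Place data at non-parity positions: p1 p2 1 p4 0 1 0
p1 (pos 1,3,5,7): XOR of data positions = 1⊕0⊕0 = 1
p2 (pos 2,3,6,7): XOR of data positions = 1⊕1⊕0 = 0
p4 (pos 4,5,6,7): XOR of data positions = 0⊕1⊕0 = 1
Codeword: 1011010

1011010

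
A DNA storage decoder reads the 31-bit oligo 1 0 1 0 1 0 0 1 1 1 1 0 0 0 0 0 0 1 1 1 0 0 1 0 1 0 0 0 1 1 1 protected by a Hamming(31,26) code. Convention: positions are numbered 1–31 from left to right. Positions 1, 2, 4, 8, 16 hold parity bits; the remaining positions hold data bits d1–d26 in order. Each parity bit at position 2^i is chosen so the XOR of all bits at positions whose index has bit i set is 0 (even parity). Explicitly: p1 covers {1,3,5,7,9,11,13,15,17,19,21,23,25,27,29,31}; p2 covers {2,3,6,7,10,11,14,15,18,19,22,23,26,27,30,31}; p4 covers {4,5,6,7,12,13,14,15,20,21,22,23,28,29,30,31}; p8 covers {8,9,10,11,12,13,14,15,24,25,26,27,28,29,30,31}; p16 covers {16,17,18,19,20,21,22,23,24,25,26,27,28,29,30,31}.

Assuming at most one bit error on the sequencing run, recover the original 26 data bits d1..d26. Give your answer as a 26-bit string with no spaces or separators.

11001110000011100101000111

s1 (pos 1,3,5,7,9,11,13,15,17,19,21,23,25,27,29,31): 1⊕1⊕1⊕0⊕1⊕1⊕0⊕0⊕0⊕1⊕0⊕1⊕1⊕0⊕1⊕1 = 0
s2 (pos 2,3,6,7,10,11,14,15,18,19,22,23,26,27,30,31): 0⊕1⊕0⊕0⊕1⊕1⊕0⊕0⊕1⊕1⊕0⊕1⊕0⊕0⊕1⊕1 = 0
s4 (pos 4,5,6,7,12,13,14,15,20,21,22,23,28,29,30,31): 0⊕1⊕0⊕0⊕0⊕0⊕0⊕0⊕1⊕0⊕0⊕1⊕0⊕1⊕1⊕1 = 0
s8 (pos 8,9,10,11,12,13,14,15,24,25,26,27,28,29,30,31): 1⊕1⊕1⊕1⊕0⊕0⊕0⊕0⊕0⊕1⊕0⊕0⊕0⊕1⊕1⊕1 = 0
s16 (pos 16,17,18,19,20,21,22,23,24,25,26,27,28,29,30,31): 0⊕0⊕1⊕1⊕1⊕0⊕0⊕1⊕0⊕1⊕0⊕0⊕0⊕1⊕1⊕1 = 0
Syndrome s16…s1 = 00000 → no error.
Read data bits from positions 3,5,6,7,9,10,11,12,13,14,15,17,18,19,20,21,22,23,24,25,26,27,28,29,30,31: 11001110000011100101000111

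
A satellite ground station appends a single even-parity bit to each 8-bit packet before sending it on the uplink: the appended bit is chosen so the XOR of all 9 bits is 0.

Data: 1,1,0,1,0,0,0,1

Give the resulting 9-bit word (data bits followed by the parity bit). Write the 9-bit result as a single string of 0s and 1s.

110100010

XOR of the 8 data bits: 1⊕1⊕0⊕1⊕0⊕0⊕0⊕1 = 0
Parity bit = 0 (so all 9 bits XOR to 0).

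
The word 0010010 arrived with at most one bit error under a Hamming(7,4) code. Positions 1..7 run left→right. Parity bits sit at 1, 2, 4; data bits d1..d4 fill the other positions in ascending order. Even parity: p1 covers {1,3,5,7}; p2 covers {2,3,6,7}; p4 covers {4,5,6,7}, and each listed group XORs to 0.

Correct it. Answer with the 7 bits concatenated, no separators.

0010110

s1 (pos 1,3,5,7): 0⊕1⊕0⊕0 = 1
s2 (pos 2,3,6,7): 0⊕1⊕1⊕0 = 0
s4 (pos 4,5,6,7): 0⊕0⊕1⊕0 = 1
Syndrome s4…s1 = 101 → error at position 5.
Flip position 5: 0010010 → 0010110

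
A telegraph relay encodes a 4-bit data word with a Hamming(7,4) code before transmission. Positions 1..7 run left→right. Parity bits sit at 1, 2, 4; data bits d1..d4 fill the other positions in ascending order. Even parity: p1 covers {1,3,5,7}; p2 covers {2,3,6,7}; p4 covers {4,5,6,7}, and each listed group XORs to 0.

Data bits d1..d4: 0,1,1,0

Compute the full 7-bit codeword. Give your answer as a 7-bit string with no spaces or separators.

1100110

Place data at non-parity positions: p1 p2 0 p4 1 1 0
p1 (pos 1,3,5,7): XOR of data positions = 0⊕1⊕0 = 1
p2 (pos 2,3,6,7): XOR of data positions = 0⊕1⊕0 = 1
p4 (pos 4,5,6,7): XOR of data positions = 1⊕1⊕0 = 0
Codeword: 1100110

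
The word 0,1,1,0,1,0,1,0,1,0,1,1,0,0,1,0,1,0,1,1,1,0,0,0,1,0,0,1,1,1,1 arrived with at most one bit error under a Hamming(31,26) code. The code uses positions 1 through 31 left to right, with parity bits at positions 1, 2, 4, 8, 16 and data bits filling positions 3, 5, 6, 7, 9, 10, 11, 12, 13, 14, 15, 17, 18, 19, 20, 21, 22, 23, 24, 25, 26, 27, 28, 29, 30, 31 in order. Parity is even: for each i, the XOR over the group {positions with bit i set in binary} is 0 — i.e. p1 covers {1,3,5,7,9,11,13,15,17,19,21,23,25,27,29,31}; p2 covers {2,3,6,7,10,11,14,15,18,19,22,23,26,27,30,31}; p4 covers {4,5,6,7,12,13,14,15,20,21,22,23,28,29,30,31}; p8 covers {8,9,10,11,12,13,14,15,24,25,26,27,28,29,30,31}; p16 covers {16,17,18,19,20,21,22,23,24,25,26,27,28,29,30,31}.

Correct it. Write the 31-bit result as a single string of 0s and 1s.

s1 (pos 1,3,5,7,9,11,13,15,17,19,21,23,25,27,29,31): 0⊕1⊕1⊕1⊕1⊕1⊕0⊕1⊕1⊕1⊕1⊕0⊕1⊕0⊕1⊕1 = 0
s2 (pos 2,3,6,7,10,11,14,15,18,19,22,23,26,27,30,31): 1⊕1⊕0⊕1⊕0⊕1⊕0⊕1⊕0⊕1⊕0⊕0⊕0⊕0⊕1⊕1 = 0
s4 (pos 4,5,6,7,12,13,14,15,20,21,22,23,28,29,30,31): 0⊕1⊕0⊕1⊕1⊕0⊕0⊕1⊕1⊕1⊕0⊕0⊕1⊕1⊕1⊕1 = 0
s8 (pos 8,9,10,11,12,13,14,15,24,25,26,27,28,29,30,31): 0⊕1⊕0⊕1⊕1⊕0⊕0⊕1⊕0⊕1⊕0⊕0⊕1⊕1⊕1⊕1 = 1
s16 (pos 16,17,18,19,20,21,22,23,24,25,26,27,28,29,30,31): 0⊕1⊕0⊕1⊕1⊕1⊕0⊕0⊕0⊕1⊕0⊕0⊕1⊕1⊕1⊕1 = 1
Syndrome s16…s1 = 11000 → error at position 24.
Flip position 24: 0110101010110010101110001001111 → 0110101010110010101110011001111

0110101010110010101110011001111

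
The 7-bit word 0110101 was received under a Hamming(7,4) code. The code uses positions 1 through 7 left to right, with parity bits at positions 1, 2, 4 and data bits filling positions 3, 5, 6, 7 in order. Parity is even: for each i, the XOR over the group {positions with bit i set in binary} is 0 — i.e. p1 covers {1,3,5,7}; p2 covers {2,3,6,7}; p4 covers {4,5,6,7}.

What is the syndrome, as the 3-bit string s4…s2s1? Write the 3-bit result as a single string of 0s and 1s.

s1 (pos 1,3,5,7): 0⊕1⊕1⊕1 = 1
s2 (pos 2,3,6,7): 1⊕1⊕0⊕1 = 1
s4 (pos 4,5,6,7): 0⊕1⊕0⊕1 = 0
Syndrome s4…s1 = 011 → error at position 3.

011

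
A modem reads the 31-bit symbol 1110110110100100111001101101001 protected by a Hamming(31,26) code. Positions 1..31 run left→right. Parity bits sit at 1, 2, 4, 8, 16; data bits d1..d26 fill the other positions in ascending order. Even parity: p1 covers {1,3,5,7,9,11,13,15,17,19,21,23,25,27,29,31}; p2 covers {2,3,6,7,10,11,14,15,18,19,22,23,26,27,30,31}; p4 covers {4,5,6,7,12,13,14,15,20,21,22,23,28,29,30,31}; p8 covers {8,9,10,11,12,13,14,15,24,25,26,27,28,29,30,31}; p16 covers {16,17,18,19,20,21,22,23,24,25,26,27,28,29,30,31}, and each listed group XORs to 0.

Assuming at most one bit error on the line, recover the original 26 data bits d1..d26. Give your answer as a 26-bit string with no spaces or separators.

s1 (pos 1,3,5,7,9,11,13,15,17,19,21,23,25,27,29,31): 1⊕1⊕1⊕0⊕1⊕1⊕0⊕0⊕1⊕1⊕0⊕1⊕1⊕0⊕0⊕1 = 0
s2 (pos 2,3,6,7,10,11,14,15,18,19,22,23,26,27,30,31): 1⊕1⊕1⊕0⊕0⊕1⊕1⊕0⊕1⊕1⊕1⊕1⊕1⊕0⊕0⊕1 = 1
s4 (pos 4,5,6,7,12,13,14,15,20,21,22,23,28,29,30,31): 0⊕1⊕1⊕0⊕0⊕0⊕1⊕0⊕0⊕0⊕1⊕1⊕1⊕0⊕0⊕1 = 1
s8 (pos 8,9,10,11,12,13,14,15,24,25,26,27,28,29,30,31): 1⊕1⊕0⊕1⊕0⊕0⊕1⊕0⊕0⊕1⊕1⊕0⊕1⊕0⊕0⊕1 = 0
s16 (pos 16,17,18,19,20,21,22,23,24,25,26,27,28,29,30,31): 0⊕1⊕1⊕1⊕0⊕0⊕1⊕1⊕0⊕1⊕1⊕0⊕1⊕0⊕0⊕1 = 1
Syndrome s16…s1 = 10110 → error at position 22.
Flip position 22: 1110110110100100111001101101001 → 1110110110100100111000101101001
Read data bits from positions 3,5,6,7,9,10,11,12,13,14,15,17,18,19,20,21,22,23,24,25,26,27,28,29,30,31: 11101010010111000101101001

11101010010111000101101001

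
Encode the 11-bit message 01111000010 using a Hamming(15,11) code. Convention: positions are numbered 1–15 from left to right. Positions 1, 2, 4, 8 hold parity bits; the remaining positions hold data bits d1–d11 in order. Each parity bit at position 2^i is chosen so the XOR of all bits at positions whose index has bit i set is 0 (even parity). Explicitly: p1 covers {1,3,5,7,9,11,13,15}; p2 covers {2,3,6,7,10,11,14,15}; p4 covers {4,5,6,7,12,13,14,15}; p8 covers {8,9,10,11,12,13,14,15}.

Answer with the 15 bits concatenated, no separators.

Place data at non-parity positions: p1 p2 0 p4 1 1 1 p8 1 0 0 0 0 1 0
p1 (pos 1,3,5,7,9,11,13,15): XOR of data positions = 0⊕1⊕1⊕1⊕0⊕0⊕0 = 1
p2 (pos 2,3,6,7,10,11,14,15): XOR of data positions = 0⊕1⊕1⊕0⊕0⊕1⊕0 = 1
p4 (pos 4,5,6,7,12,13,14,15): XOR of data positions = 1⊕1⊕1⊕0⊕0⊕1⊕0 = 0
p8 (pos 8,9,10,11,12,13,14,15): XOR of data positions = 1⊕0⊕0⊕0⊕0⊕1⊕0 = 0
Codeword: 110011101000010

110011101000010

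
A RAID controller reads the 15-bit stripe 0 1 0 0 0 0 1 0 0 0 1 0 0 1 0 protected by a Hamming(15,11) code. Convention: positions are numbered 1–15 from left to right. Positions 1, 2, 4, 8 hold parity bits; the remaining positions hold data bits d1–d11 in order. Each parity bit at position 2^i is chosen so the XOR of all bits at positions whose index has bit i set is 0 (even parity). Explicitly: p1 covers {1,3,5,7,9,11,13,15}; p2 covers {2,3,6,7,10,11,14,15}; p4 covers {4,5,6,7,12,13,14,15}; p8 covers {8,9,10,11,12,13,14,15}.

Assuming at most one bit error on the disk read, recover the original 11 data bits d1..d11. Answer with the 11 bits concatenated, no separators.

s1 (pos 1,3,5,7,9,11,13,15): 0⊕0⊕0⊕1⊕0⊕1⊕0⊕0 = 0
s2 (pos 2,3,6,7,10,11,14,15): 1⊕0⊕0⊕1⊕0⊕1⊕1⊕0 = 0
s4 (pos 4,5,6,7,12,13,14,15): 0⊕0⊕0⊕1⊕0⊕0⊕1⊕0 = 0
s8 (pos 8,9,10,11,12,13,14,15): 0⊕0⊕0⊕1⊕0⊕0⊕1⊕0 = 0
Syndrome s8…s1 = 0000 → no error.
Read data bits from positions 3,5,6,7,9,10,11,12,13,14,15: 00010010010

00010010010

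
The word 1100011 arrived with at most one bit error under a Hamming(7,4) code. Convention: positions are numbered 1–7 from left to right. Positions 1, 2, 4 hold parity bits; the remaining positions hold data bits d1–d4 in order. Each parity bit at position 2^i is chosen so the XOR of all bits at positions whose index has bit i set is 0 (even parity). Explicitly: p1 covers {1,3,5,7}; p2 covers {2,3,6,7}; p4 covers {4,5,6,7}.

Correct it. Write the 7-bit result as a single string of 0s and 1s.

1000011

s1 (pos 1,3,5,7): 1⊕0⊕0⊕1 = 0
s2 (pos 2,3,6,7): 1⊕0⊕1⊕1 = 1
s4 (pos 4,5,6,7): 0⊕0⊕1⊕1 = 0
Syndrome s4…s1 = 010 → error at position 2.
Flip position 2: 1100011 → 1000011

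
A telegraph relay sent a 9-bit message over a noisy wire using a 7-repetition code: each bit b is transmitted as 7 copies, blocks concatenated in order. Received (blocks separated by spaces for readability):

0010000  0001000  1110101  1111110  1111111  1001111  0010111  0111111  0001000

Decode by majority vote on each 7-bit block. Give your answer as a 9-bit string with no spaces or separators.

001111110

Block 1 (0010000): 1 one → 0
Block 2 (0001000): 1 one → 0
Block 3 (1110101): 5 ones → 1
Block 4 (1111110): 6 ones → 1
Block 5 (1111111): 7 ones → 1
Block 6 (1001111): 5 ones → 1
Block 7 (0010111): 4 ones → 1
Block 8 (0111111): 6 ones → 1
Block 9 (0001000): 1 one → 0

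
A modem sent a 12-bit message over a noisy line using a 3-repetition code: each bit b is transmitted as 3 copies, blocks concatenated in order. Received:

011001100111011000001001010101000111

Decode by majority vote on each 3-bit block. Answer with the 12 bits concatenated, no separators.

Block 1 (011): 2 ones → 1
Block 2 (001): 1 one → 0
Block 3 (100): 1 one → 0
Block 4 (111): 3 ones → 1
Block 5 (011): 2 ones → 1
Block 6 (000): 0 ones → 0
Block 7 (001): 1 one → 0
Block 8 (001): 1 one → 0
Block 9 (010): 1 one → 0
Block 10 (101): 2 ones → 1
Block 11 (000): 0 ones → 0
Block 12 (111): 3 ones → 1

100110000101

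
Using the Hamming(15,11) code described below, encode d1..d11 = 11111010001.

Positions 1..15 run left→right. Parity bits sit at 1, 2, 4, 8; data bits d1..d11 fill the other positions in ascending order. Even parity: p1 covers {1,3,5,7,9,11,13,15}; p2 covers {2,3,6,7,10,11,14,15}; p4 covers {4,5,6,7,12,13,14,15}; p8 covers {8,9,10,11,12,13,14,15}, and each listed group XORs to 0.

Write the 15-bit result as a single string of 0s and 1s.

Place data at non-parity positions: p1 p2 1 p4 1 1 1 p8 1 0 1 0 0 0 1
p1 (pos 1,3,5,7,9,11,13,15): XOR of data positions = 1⊕1⊕1⊕1⊕1⊕0⊕1 = 0
p2 (pos 2,3,6,7,10,11,14,15): XOR of data positions = 1⊕1⊕1⊕0⊕1⊕0⊕1 = 1
p4 (pos 4,5,6,7,12,13,14,15): XOR of data positions = 1⊕1⊕1⊕0⊕0⊕0⊕1 = 0
p8 (pos 8,9,10,11,12,13,14,15): XOR of data positions = 1⊕0⊕1⊕0⊕0⊕0⊕1 = 1
Codeword: 011011111010001

011011111010001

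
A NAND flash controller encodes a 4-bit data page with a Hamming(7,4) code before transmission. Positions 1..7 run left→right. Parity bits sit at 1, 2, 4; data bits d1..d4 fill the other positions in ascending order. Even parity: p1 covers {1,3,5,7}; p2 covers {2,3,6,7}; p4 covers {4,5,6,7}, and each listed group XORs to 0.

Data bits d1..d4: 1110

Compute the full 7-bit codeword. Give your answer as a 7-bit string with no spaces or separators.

0010110

Place data at non-parity positions: p1 p2 1 p4 1 1 0
p1 (pos 1,3,5,7): XOR of data positions = 1⊕1⊕0 = 0
p2 (pos 2,3,6,7): XOR of data positions = 1⊕1⊕0 = 0
p4 (pos 4,5,6,7): XOR of data positions = 1⊕1⊕0 = 0
Codeword: 0010110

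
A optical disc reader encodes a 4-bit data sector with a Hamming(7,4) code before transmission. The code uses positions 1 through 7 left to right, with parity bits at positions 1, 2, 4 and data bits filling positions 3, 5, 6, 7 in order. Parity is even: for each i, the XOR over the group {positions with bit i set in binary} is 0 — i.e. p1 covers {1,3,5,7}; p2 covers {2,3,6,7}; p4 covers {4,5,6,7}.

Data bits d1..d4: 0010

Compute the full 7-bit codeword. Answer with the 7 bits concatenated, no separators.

0101010

Place data at non-parity positions: p1 p2 0 p4 0 1 0
p1 (pos 1,3,5,7): XOR of data positions = 0⊕0⊕0 = 0
p2 (pos 2,3,6,7): XOR of data positions = 0⊕1⊕0 = 1
p4 (pos 4,5,6,7): XOR of data positions = 0⊕1⊕0 = 1
Codeword: 0101010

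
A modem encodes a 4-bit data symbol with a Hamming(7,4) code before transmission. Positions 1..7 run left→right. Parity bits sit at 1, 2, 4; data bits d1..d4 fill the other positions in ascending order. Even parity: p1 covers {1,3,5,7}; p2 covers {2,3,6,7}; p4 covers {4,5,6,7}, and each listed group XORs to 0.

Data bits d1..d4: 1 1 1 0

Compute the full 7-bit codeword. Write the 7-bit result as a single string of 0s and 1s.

Place data at non-parity positions: p1 p2 1 p4 1 1 0
p1 (pos 1,3,5,7): XOR of data positions = 1⊕1⊕0 = 0
p2 (pos 2,3,6,7): XOR of data positions = 1⊕1⊕0 = 0
p4 (pos 4,5,6,7): XOR of data positions = 1⊕1⊕0 = 0
Codeword: 0010110

0010110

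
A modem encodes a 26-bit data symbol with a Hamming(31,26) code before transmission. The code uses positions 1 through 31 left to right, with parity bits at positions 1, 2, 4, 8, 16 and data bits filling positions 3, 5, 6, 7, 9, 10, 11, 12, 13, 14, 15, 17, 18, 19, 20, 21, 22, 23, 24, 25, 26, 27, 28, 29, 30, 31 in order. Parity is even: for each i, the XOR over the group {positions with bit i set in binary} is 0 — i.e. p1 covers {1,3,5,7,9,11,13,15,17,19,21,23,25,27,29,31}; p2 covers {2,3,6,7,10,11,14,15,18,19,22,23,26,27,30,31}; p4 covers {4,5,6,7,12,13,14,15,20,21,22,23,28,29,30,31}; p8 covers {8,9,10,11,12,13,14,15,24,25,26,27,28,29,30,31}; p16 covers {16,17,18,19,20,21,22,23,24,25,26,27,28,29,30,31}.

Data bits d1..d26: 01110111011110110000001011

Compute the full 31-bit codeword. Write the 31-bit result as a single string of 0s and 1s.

1101111001110111110110000001011

Place data at non-parity positions: p1 p2 0 p4 1 1 1 p8 0 1 1 1 0 1 1 p16 1 1 0 1 1 0 0 0 0 0 0 1 0 1 1
p1 (pos 1,3,5,7,9,11,13,15,17,19,21,23,25,27,29,31): XOR of data positions = 0⊕1⊕1⊕0⊕1⊕0⊕1⊕1⊕0⊕1⊕0⊕0⊕0⊕0⊕1 = 1
p2 (pos 2,3,6,7,10,11,14,15,18,19,22,23,26,27,30,31): XOR of data positions = 0⊕1⊕1⊕1⊕1⊕1⊕1⊕1⊕0⊕0⊕0⊕0⊕0⊕1⊕1 = 1
p4 (pos 4,5,6,7,12,13,14,15,20,21,22,23,28,29,30,31): XOR of data positions = 1⊕1⊕1⊕1⊕0⊕1⊕1⊕1⊕1⊕0⊕0⊕1⊕0⊕1⊕1 = 1
p8 (pos 8,9,10,11,12,13,14,15,24,25,26,27,28,29,30,31): XOR of data positions = 0⊕1⊕1⊕1⊕0⊕1⊕1⊕0⊕0⊕0⊕0⊕1⊕0⊕1⊕1 = 0
p16 (pos 16,17,18,19,20,21,22,23,24,25,26,27,28,29,30,31): XOR of data positions = 1⊕1⊕0⊕1⊕1⊕0⊕0⊕0⊕0⊕0⊕0⊕1⊕0⊕1⊕1 = 1
Codeword: 1101111001110111110110000001011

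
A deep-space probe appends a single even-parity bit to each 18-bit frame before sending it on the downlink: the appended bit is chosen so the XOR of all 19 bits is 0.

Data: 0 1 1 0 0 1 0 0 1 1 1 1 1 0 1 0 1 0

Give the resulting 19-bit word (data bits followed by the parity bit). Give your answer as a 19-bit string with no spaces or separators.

0110010011111010100

XOR of the 18 data bits: 0⊕1⊕1⊕0⊕0⊕1⊕0⊕0⊕1⊕1⊕1⊕1⊕1⊕0⊕1⊕0⊕1⊕0 = 0
Parity bit = 0 (so all 19 bits XOR to 0).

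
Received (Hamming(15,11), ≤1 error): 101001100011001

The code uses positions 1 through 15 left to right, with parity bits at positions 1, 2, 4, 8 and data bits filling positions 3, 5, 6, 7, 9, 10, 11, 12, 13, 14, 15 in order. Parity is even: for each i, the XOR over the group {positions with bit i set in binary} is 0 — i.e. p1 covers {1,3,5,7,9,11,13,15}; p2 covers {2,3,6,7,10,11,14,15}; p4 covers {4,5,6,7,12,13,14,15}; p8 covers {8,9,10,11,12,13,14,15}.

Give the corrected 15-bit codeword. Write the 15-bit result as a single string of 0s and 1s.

s1 (pos 1,3,5,7,9,11,13,15): 1⊕1⊕0⊕1⊕0⊕1⊕0⊕1 = 1
s2 (pos 2,3,6,7,10,11,14,15): 0⊕1⊕1⊕1⊕0⊕1⊕0⊕1 = 1
s4 (pos 4,5,6,7,12,13,14,15): 0⊕0⊕1⊕1⊕1⊕0⊕0⊕1 = 0
s8 (pos 8,9,10,11,12,13,14,15): 0⊕0⊕0⊕1⊕1⊕0⊕0⊕1 = 1
Syndrome s8…s1 = 1011 → error at position 11.
Flip position 11: 101001100011001 → 101001100001001

101001100001001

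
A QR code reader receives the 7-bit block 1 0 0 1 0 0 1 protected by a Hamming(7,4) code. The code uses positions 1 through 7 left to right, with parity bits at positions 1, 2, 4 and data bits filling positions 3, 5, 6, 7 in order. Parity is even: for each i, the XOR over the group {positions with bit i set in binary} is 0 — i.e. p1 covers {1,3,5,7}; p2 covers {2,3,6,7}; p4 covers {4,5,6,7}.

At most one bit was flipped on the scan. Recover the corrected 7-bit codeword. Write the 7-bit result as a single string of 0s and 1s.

1101001

s1 (pos 1,3,5,7): 1⊕0⊕0⊕1 = 0
s2 (pos 2,3,6,7): 0⊕0⊕0⊕1 = 1
s4 (pos 4,5,6,7): 1⊕0⊕0⊕1 = 0
Syndrome s4…s1 = 010 → error at position 2.
Flip position 2: 1001001 → 1101001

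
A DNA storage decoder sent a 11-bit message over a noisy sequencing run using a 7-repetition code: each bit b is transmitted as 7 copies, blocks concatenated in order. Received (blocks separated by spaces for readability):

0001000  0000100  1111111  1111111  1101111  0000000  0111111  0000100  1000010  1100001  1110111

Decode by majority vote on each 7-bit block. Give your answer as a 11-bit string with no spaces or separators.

Block 1 (0001000): 1 one → 0
Block 2 (0000100): 1 one → 0
Block 3 (1111111): 7 ones → 1
Block 4 (1111111): 7 ones → 1
Block 5 (1101111): 6 ones → 1
Block 6 (0000000): 0 ones → 0
Block 7 (0111111): 6 ones → 1
Block 8 (0000100): 1 one → 0
Block 9 (1000010): 2 ones → 0
Block 10 (1100001): 3 ones → 0
Block 11 (1110111): 6 ones → 1

00111010001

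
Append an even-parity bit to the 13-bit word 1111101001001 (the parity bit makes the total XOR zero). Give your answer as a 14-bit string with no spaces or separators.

11111010010010

XOR of the 13 data bits: 1⊕1⊕1⊕1⊕1⊕0⊕1⊕0⊕0⊕1⊕0⊕0⊕1 = 0
Parity bit = 0 (so all 14 bits XOR to 0).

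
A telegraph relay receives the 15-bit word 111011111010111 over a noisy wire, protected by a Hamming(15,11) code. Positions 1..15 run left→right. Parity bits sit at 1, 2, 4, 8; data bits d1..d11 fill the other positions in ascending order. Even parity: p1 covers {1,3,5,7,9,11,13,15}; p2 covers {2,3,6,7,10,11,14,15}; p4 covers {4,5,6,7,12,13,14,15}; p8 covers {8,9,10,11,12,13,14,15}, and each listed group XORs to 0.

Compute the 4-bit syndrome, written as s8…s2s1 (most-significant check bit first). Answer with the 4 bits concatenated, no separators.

0010

s1 (pos 1,3,5,7,9,11,13,15): 1⊕1⊕1⊕1⊕1⊕1⊕1⊕1 = 0
s2 (pos 2,3,6,7,10,11,14,15): 1⊕1⊕1⊕1⊕0⊕1⊕1⊕1 = 1
s4 (pos 4,5,6,7,12,13,14,15): 0⊕1⊕1⊕1⊕0⊕1⊕1⊕1 = 0
s8 (pos 8,9,10,11,12,13,14,15): 1⊕1⊕0⊕1⊕0⊕1⊕1⊕1 = 0
Syndrome s8…s1 = 0010 → error at position 2.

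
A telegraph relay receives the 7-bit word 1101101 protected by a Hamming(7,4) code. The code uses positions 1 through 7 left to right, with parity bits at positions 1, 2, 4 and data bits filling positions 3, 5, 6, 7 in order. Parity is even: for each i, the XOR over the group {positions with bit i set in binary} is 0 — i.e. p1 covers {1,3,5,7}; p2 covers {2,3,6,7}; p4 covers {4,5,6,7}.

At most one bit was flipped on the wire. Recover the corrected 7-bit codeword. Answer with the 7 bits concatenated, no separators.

1101001

s1 (pos 1,3,5,7): 1⊕0⊕1⊕1 = 1
s2 (pos 2,3,6,7): 1⊕0⊕0⊕1 = 0
s4 (pos 4,5,6,7): 1⊕1⊕0⊕1 = 1
Syndrome s4…s1 = 101 → error at position 5.
Flip position 5: 1101101 → 1101001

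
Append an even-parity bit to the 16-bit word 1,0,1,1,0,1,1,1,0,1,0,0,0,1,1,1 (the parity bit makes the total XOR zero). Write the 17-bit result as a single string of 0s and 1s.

10110111010001110

XOR of the 16 data bits: 1⊕0⊕1⊕1⊕0⊕1⊕1⊕1⊕0⊕1⊕0⊕0⊕0⊕1⊕1⊕1 = 0
Parity bit = 0 (so all 17 bits XOR to 0).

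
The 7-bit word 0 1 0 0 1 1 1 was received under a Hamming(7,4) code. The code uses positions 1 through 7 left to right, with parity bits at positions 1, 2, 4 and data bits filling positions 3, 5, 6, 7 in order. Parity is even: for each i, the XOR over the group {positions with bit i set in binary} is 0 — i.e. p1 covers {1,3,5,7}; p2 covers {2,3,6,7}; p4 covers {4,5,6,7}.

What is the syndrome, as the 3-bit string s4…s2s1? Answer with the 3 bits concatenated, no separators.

s1 (pos 1,3,5,7): 0⊕0⊕1⊕1 = 0
s2 (pos 2,3,6,7): 1⊕0⊕1⊕1 = 1
s4 (pos 4,5,6,7): 0⊕1⊕1⊕1 = 1
Syndrome s4…s1 = 110 → error at position 6.

110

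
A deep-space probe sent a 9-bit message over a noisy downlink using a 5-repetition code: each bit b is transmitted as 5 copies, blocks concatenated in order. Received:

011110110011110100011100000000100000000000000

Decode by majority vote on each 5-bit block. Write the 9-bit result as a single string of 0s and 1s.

101000000

Block 1 (01111): 4 ones → 1
Block 2 (01100): 2 ones → 0
Block 3 (11110): 4 ones → 1
Block 4 (10001): 2 ones → 0
Block 5 (11000): 2 ones → 0
Block 6 (00000): 0 ones → 0
Block 7 (10000): 1 one → 0
Block 8 (00000): 0 ones → 0
Block 9 (00000): 0 ones → 0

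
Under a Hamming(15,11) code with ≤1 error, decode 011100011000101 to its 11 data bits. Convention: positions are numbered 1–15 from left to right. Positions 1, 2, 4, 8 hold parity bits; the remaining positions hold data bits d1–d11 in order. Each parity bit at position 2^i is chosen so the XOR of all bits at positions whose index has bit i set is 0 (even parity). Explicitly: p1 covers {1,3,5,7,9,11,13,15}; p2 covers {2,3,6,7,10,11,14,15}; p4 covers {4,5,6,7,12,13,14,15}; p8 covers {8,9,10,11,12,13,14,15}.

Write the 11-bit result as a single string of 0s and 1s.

s1 (pos 1,3,5,7,9,11,13,15): 0⊕1⊕0⊕0⊕1⊕0⊕1⊕1 = 0
s2 (pos 2,3,6,7,10,11,14,15): 1⊕1⊕0⊕0⊕0⊕0⊕0⊕1 = 1
s4 (pos 4,5,6,7,12,13,14,15): 1⊕0⊕0⊕0⊕0⊕1⊕0⊕1 = 1
s8 (pos 8,9,10,11,12,13,14,15): 1⊕1⊕0⊕0⊕0⊕1⊕0⊕1 = 0
Syndrome s8…s1 = 0110 → error at position 6.
Flip position 6: 011100011000101 → 011101011000101
Read data bits from positions 3,5,6,7,9,10,11,12,13,14,15: 10101000101

10101000101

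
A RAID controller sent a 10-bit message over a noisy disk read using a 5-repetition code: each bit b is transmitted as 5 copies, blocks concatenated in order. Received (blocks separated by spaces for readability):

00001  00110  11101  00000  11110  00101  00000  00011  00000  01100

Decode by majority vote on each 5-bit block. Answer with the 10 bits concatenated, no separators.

Block 1 (00001): 1 one → 0
Block 2 (00110): 2 ones → 0
Block 3 (11101): 4 ones → 1
Block 4 (00000): 0 ones → 0
Block 5 (11110): 4 ones → 1
Block 6 (00101): 2 ones → 0
Block 7 (00000): 0 ones → 0
Block 8 (00011): 2 ones → 0
Block 9 (00000): 0 ones → 0
Block 10 (01100): 2 ones → 0

0010100000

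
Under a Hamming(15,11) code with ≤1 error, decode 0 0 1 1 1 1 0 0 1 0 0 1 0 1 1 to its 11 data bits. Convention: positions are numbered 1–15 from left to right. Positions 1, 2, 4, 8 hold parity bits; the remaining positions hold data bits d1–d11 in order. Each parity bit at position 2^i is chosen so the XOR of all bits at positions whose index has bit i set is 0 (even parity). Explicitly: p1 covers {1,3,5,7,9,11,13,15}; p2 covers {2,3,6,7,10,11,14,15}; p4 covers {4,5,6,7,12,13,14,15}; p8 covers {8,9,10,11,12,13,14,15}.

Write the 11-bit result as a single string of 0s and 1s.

s1 (pos 1,3,5,7,9,11,13,15): 0⊕1⊕1⊕0⊕1⊕0⊕0⊕1 = 0
s2 (pos 2,3,6,7,10,11,14,15): 0⊕1⊕1⊕0⊕0⊕0⊕1⊕1 = 0
s4 (pos 4,5,6,7,12,13,14,15): 1⊕1⊕1⊕0⊕1⊕0⊕1⊕1 = 0
s8 (pos 8,9,10,11,12,13,14,15): 0⊕1⊕0⊕0⊕1⊕0⊕1⊕1 = 0
Syndrome s8…s1 = 0000 → no error.
Read data bits from positions 3,5,6,7,9,10,11,12,13,14,15: 11101001011

11101001011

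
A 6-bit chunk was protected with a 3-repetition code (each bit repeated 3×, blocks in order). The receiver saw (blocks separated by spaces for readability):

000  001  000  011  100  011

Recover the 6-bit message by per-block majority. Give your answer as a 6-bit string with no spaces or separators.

Block 1 (000): 0 ones → 0
Block 2 (001): 1 one → 0
Block 3 (000): 0 ones → 0
Block 4 (011): 2 ones → 1
Block 5 (100): 1 one → 0
Block 6 (011): 2 ones → 1

000101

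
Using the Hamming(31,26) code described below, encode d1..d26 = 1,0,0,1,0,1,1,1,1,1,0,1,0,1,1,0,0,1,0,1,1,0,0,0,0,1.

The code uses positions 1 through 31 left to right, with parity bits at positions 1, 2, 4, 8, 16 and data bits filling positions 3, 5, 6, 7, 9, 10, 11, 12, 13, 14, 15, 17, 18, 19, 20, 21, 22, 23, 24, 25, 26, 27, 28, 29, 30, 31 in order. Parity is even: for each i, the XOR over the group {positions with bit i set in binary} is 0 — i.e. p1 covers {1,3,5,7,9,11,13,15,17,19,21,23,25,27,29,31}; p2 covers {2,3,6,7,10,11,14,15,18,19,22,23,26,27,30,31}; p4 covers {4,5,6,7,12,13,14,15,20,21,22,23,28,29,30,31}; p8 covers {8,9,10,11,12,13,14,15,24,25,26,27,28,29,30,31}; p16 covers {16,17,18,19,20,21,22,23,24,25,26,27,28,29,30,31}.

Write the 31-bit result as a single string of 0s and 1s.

1111001001111101101100101100001

Place data at non-parity positions: p1 p2 1 p4 0 0 1 p8 0 1 1 1 1 1 0 p16 1 0 1 1 0 0 1 0 1 1 0 0 0 0 1
p1 (pos 1,3,5,7,9,11,13,15,17,19,21,23,25,27,29,31): XOR of data positions = 1⊕0⊕1⊕0⊕1⊕1⊕0⊕1⊕1⊕0⊕1⊕1⊕0⊕0⊕1 = 1
p2 (pos 2,3,6,7,10,11,14,15,18,19,22,23,26,27,30,31): XOR of data positions = 1⊕0⊕1⊕1⊕1⊕1⊕0⊕0⊕1⊕0⊕1⊕1⊕0⊕0⊕1 = 1
p4 (pos 4,5,6,7,12,13,14,15,20,21,22,23,28,29,30,31): XOR of data positions = 0⊕0⊕1⊕1⊕1⊕1⊕0⊕1⊕0⊕0⊕1⊕0⊕0⊕0⊕1 = 1
p8 (pos 8,9,10,11,12,13,14,15,24,25,26,27,28,29,30,31): XOR of data positions = 0⊕1⊕1⊕1⊕1⊕1⊕0⊕0⊕1⊕1⊕0⊕0⊕0⊕0⊕1 = 0
p16 (pos 16,17,18,19,20,21,22,23,24,25,26,27,28,29,30,31): XOR of data positions = 1⊕0⊕1⊕1⊕0⊕0⊕1⊕0⊕1⊕1⊕0⊕0⊕0⊕0⊕1 = 1
Codeword: 1111001001111101101100101100001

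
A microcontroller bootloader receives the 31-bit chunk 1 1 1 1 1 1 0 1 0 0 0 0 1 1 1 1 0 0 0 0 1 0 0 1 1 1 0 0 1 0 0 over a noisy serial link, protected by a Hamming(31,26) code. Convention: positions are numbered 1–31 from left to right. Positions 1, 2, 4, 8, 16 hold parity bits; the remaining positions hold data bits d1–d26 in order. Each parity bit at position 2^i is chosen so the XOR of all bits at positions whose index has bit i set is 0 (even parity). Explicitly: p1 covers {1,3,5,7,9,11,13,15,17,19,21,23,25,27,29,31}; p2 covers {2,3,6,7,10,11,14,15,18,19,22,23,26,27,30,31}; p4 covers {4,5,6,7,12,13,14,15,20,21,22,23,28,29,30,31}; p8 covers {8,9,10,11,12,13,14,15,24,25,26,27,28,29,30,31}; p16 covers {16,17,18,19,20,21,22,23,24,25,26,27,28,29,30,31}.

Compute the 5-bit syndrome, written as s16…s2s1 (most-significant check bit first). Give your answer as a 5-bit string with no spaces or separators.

00000

s1 (pos 1,3,5,7,9,11,13,15,17,19,21,23,25,27,29,31): 1⊕1⊕1⊕0⊕0⊕0⊕1⊕1⊕0⊕0⊕1⊕0⊕1⊕0⊕1⊕0 = 0
s2 (pos 2,3,6,7,10,11,14,15,18,19,22,23,26,27,30,31): 1⊕1⊕1⊕0⊕0⊕0⊕1⊕1⊕0⊕0⊕0⊕0⊕1⊕0⊕0⊕0 = 0
s4 (pos 4,5,6,7,12,13,14,15,20,21,22,23,28,29,30,31): 1⊕1⊕1⊕0⊕0⊕1⊕1⊕1⊕0⊕1⊕0⊕0⊕0⊕1⊕0⊕0 = 0
s8 (pos 8,9,10,11,12,13,14,15,24,25,26,27,28,29,30,31): 1⊕0⊕0⊕0⊕0⊕1⊕1⊕1⊕1⊕1⊕1⊕0⊕0⊕1⊕0⊕0 = 0
s16 (pos 16,17,18,19,20,21,22,23,24,25,26,27,28,29,30,31): 1⊕0⊕0⊕0⊕0⊕1⊕0⊕0⊕1⊕1⊕1⊕0⊕0⊕1⊕0⊕0 = 0
Syndrome s16…s1 = 00000 → no error.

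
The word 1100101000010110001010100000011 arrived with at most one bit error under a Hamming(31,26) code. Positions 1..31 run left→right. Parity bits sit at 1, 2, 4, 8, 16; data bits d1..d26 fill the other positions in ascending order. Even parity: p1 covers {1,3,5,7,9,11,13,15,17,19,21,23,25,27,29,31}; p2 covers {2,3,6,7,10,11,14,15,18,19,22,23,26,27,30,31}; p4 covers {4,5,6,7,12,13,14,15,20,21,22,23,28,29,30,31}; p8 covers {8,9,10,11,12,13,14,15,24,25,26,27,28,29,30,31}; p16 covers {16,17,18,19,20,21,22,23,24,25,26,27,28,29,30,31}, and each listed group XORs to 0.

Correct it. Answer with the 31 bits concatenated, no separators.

s1 (pos 1,3,5,7,9,11,13,15,17,19,21,23,25,27,29,31): 1⊕0⊕1⊕1⊕0⊕0⊕0⊕1⊕0⊕1⊕1⊕1⊕0⊕0⊕0⊕1 = 0
s2 (pos 2,3,6,7,10,11,14,15,18,19,22,23,26,27,30,31): 1⊕0⊕0⊕1⊕0⊕0⊕1⊕1⊕0⊕1⊕0⊕1⊕0⊕0⊕1⊕1 = 0
s4 (pos 4,5,6,7,12,13,14,15,20,21,22,23,28,29,30,31): 0⊕1⊕0⊕1⊕1⊕0⊕1⊕1⊕0⊕1⊕0⊕1⊕0⊕0⊕1⊕1 = 1
s8 (pos 8,9,10,11,12,13,14,15,24,25,26,27,28,29,30,31): 0⊕0⊕0⊕0⊕1⊕0⊕1⊕1⊕0⊕0⊕0⊕0⊕0⊕0⊕1⊕1 = 1
s16 (pos 16,17,18,19,20,21,22,23,24,25,26,27,28,29,30,31): 0⊕0⊕0⊕1⊕0⊕1⊕0⊕1⊕0⊕0⊕0⊕0⊕0⊕0⊕1⊕1 = 1
Syndrome s16…s1 = 11100 → error at position 28.
Flip position 28: 1100101000010110001010100000011 → 1100101000010110001010100001011

1100101000010110001010100001011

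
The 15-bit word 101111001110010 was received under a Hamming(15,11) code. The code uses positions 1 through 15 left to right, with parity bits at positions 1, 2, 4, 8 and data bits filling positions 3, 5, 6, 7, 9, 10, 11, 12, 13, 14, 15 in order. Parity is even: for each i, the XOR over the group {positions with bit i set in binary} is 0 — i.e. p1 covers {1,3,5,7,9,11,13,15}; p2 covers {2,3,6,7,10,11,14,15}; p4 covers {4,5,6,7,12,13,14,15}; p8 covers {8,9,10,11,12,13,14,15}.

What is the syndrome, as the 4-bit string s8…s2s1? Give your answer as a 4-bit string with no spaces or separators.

s1 (pos 1,3,5,7,9,11,13,15): 1⊕1⊕1⊕0⊕1⊕1⊕0⊕0 = 1
s2 (pos 2,3,6,7,10,11,14,15): 0⊕1⊕1⊕0⊕1⊕1⊕1⊕0 = 1
s4 (pos 4,5,6,7,12,13,14,15): 1⊕1⊕1⊕0⊕0⊕0⊕1⊕0 = 0
s8 (pos 8,9,10,11,12,13,14,15): 0⊕1⊕1⊕1⊕0⊕0⊕1⊕0 = 0
Syndrome s8…s1 = 0011 → error at position 3.

0011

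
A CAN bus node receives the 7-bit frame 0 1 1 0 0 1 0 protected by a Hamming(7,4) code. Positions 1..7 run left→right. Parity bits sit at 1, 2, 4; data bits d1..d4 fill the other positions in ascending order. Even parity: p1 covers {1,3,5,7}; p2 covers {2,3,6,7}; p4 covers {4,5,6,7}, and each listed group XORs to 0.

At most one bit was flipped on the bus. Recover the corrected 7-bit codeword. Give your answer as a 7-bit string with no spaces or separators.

0110011

s1 (pos 1,3,5,7): 0⊕1⊕0⊕0 = 1
s2 (pos 2,3,6,7): 1⊕1⊕1⊕0 = 1
s4 (pos 4,5,6,7): 0⊕0⊕1⊕0 = 1
Syndrome s4…s1 = 111 → error at position 7.
Flip position 7: 0110010 → 0110011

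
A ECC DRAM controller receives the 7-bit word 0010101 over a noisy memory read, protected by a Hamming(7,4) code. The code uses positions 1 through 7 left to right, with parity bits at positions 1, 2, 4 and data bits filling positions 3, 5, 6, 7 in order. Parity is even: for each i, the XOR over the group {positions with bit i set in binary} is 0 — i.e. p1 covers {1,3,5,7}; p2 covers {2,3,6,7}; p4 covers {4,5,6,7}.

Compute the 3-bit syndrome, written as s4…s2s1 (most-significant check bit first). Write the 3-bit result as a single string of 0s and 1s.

s1 (pos 1,3,5,7): 0⊕1⊕1⊕1 = 1
s2 (pos 2,3,6,7): 0⊕1⊕0⊕1 = 0
s4 (pos 4,5,6,7): 0⊕1⊕0⊕1 = 0
Syndrome s4…s1 = 001 → error at position 1.

001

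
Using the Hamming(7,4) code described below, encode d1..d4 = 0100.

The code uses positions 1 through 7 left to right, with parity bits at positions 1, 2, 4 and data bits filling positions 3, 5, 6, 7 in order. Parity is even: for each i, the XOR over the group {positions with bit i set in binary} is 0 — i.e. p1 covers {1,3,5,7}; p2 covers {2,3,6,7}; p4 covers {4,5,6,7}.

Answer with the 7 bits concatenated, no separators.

Place data at non-parity positions: p1 p2 0 p4 1 0 0
p1 (pos 1,3,5,7): XOR of data positions = 0⊕1⊕0 = 1
p2 (pos 2,3,6,7): XOR of data positions = 0⊕0⊕0 = 0
p4 (pos 4,5,6,7): XOR of data positions = 1⊕0⊕0 = 1
Codeword: 1001100

1001100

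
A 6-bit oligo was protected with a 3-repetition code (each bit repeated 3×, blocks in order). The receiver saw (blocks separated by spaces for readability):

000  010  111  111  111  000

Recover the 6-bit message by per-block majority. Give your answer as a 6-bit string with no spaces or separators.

001110

Block 1 (000): 0 ones → 0
Block 2 (010): 1 one → 0
Block 3 (111): 3 ones → 1
Block 4 (111): 3 ones → 1
Block 5 (111): 3 ones → 1
Block 6 (000): 0 ones → 0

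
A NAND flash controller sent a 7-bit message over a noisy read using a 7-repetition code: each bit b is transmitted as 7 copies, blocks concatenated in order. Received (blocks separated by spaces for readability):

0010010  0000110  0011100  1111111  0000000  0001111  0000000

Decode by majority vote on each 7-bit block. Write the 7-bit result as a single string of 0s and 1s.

Block 1 (0010010): 2 ones → 0
Block 2 (0000110): 2 ones → 0
Block 3 (0011100): 3 ones → 0
Block 4 (1111111): 7 ones → 1
Block 5 (0000000): 0 ones → 0
Block 6 (0001111): 4 ones → 1
Block 7 (0000000): 0 ones → 0

0001010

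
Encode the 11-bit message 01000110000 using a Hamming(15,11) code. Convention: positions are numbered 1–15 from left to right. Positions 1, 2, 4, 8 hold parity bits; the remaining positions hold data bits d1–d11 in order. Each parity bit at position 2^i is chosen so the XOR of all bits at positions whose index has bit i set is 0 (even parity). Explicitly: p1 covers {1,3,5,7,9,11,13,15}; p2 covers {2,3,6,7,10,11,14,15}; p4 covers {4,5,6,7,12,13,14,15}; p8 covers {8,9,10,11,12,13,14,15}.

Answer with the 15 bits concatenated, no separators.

Place data at non-parity positions: p1 p2 0 p4 1 0 0 p8 0 1 1 0 0 0 0
p1 (pos 1,3,5,7,9,11,13,15): XOR of data positions = 0⊕1⊕0⊕0⊕1⊕0⊕0 = 0
p2 (pos 2,3,6,7,10,11,14,15): XOR of data positions = 0⊕0⊕0⊕1⊕1⊕0⊕0 = 0
p4 (pos 4,5,6,7,12,13,14,15): XOR of data positions = 1⊕0⊕0⊕0⊕0⊕0⊕0 = 1
p8 (pos 8,9,10,11,12,13,14,15): XOR of data positions = 0⊕1⊕1⊕0⊕0⊕0⊕0 = 0
Codeword: 000110000110000

000110000110000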